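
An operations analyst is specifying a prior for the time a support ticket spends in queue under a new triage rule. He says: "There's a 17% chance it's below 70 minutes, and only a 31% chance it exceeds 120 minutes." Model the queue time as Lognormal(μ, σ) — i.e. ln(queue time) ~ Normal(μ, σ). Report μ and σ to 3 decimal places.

If T ~ Lognormal(μ,σ) then ln T ~ Normal(μ,σ), so the p-quantile of ln T is μ + z_p·σ.
ln(70) = 4.248 and ln(120) = 4.787; z_{0.17} = -0.9542, z_{0.69} = 0.4959.
σ = (4.787 − 4.248)/(0.4959 − (-0.9542)) = 0.372.
μ = 4.248 − (-0.9542)·0.372 = 4.603.

μ ≈ 4.603, σ ≈ 0.372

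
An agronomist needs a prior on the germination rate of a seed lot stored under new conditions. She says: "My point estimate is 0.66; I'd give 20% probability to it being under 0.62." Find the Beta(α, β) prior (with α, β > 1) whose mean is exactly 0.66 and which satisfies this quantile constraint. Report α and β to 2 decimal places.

α ≈ 64.54, β ≈ 33.25

With mean 0.66 fixed, write α = 0.66s, β = 0.34s where s = α+β.
Need P(θ < 0.62) = 0.2 under Beta(0.66s, 0.34s). Normal approximation: (q−m)/√(m(1−m)/s) ≈ z_{0.2} = -0.842, so s ≈ 0.66·0.34·(-0.842)²/(0.62−0.66)² = 99.3.
At s = 99.3: P(θ<0.62) ≈ 0.198. Adjusting to match 0.2 gives s ≈ 97.79.
So α = 0.66·97.79 ≈ 64.54, β = 0.34·97.79 ≈ 33.25.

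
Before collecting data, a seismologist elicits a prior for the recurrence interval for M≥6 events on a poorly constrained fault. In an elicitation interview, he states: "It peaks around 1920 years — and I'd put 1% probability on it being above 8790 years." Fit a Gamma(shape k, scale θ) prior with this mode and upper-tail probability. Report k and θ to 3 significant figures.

k ≈ 2.74, θ ≈ 1100

Gamma(k,θ) with k>1 has mode (k−1)θ, so θ = 1920/(k−1).
Need P(X < 8790) = 0.99 with θ tied to k this way. Start at k = 2, θ = 1920: P(X<8790) ≈ 0.943.
Too low — raise k to concentrate. Iterating converges to k ≈ 2.74.
Then θ = 1920/(2.74−1) ≈ 1100.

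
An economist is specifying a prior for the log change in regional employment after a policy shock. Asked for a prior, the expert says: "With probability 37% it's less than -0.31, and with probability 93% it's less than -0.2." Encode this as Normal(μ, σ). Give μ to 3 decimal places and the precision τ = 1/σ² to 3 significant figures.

For Normal(μ,σ), the p-quantile is μ + z_p·σ. Here z_{0.37} = -0.3319, z_{0.93} = 1.476.
So -0.31 = μ − 0.3319σ and -0.2 = μ + 1.476σ.
Subtracting: σ = (-0.2 − -0.31)/(1.476 − (-0.3319)) = 0.061.
Then μ = -0.31 − (-0.3319)·0.061 = -0.290.
Precision τ = 1/σ² = 1/0.06085² = 270.

μ = -0.290, τ = 270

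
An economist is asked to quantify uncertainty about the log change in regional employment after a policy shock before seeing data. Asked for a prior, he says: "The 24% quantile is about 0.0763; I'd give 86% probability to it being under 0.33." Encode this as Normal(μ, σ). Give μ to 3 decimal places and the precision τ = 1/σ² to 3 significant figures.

μ = 0.177, τ = 49.6

For Normal(μ,σ), the p-quantile is μ + z_p·σ. Here z_{0.24} = -0.7063, z_{0.86} = 1.08.
So 0.0763 = μ − 0.7063σ and 0.33 = μ + 1.08σ.
Subtracting: σ = (0.33 − 0.0763)/(1.08 − (-0.7063)) = 0.142.
Then μ = 0.0763 − (-0.7063)·0.142 = 0.177.
Precision τ = 1/σ² = 1/0.142² = 49.6.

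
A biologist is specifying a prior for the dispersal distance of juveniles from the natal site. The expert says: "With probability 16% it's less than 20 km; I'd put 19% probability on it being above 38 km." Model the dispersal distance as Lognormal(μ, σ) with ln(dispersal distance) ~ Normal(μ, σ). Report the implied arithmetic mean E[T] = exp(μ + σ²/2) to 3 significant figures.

E[T] ≈ 29.8 km

If T ~ Lognormal(μ,σ) then ln T ~ Normal(μ,σ), so the p-quantile of ln T is μ + z_p·σ.
ln(20) = 2.996 and ln(38) = 3.638; z_{0.16} = -0.9945, z_{0.81} = 0.8779.
σ = (3.638 − 2.996)/(0.8779 − (-0.9945)) = 0.343.
μ = 2.996 − (-0.9945)·0.343 = 3.337.
E[T] = exp(μ + σ²/2) = exp(3.337 + 0.0588) = 29.8 km.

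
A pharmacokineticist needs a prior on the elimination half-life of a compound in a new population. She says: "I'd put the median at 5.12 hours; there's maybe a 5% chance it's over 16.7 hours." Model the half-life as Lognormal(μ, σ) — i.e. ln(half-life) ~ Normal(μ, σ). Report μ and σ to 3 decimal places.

μ ≈ 1.633, σ ≈ 0.719

If T ~ Lognormal(μ,σ) then ln T ~ Normal(μ,σ), so the p-quantile of ln T is μ + z_p·σ.
ln(5.12) = 1.633 and ln(16.7) = 2.815; z_{0.5} = 0, z_{0.95} = 1.645.
σ = (2.815 − 1.633)/(1.645 − (0)) = 0.719.
μ = 1.633 − (0)·0.719 = 1.633.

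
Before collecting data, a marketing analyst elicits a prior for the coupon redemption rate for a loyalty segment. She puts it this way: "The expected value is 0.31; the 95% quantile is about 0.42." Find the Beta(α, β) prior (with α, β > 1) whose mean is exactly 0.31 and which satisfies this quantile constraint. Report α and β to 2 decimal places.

With mean 0.31 fixed, write α = 0.31s, β = 0.69s where s = α+β.
Need P(θ < 0.42) = 0.95 under Beta(0.31s, 0.69s). Normal approximation: (q−m)/√(m(1−m)/s) ≈ z_{0.95} = 1.64, so s ≈ 0.31·0.69·(1.64)²/(0.42−0.31)² = 47.8.
At s = 47.8: P(θ<0.42) ≈ 0.945. Adjusting to match 0.95 gives s ≈ 50.76.
So α = 0.31·50.76 ≈ 15.74, β = 0.69·50.76 ≈ 35.03.

α ≈ 15.74, β ≈ 35.03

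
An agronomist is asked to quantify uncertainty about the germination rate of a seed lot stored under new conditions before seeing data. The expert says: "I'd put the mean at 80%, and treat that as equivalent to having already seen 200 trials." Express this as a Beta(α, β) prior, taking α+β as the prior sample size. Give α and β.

Under the effective-sample-size interpretation, Beta(α, β) has prior mean α/(α+β) and prior sample size α+β.
So α+β = 200 and α/(α+β) = 0.8, giving α = 0.8·200 = 160 and β = 200 − 160 = 40.

α = 160, β = 40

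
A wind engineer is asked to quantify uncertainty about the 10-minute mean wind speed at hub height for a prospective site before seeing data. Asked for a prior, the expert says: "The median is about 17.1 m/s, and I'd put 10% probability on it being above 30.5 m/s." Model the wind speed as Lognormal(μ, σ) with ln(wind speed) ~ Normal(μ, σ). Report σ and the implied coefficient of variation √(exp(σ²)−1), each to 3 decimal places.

If T ~ Lognormal(μ,σ) then ln T ~ Normal(μ,σ), so the p-quantile of ln T is μ + z_p·σ.
ln(17.1) = 2.839 and ln(30.5) = 3.418; z_{0.5} = 0, z_{0.9} = 1.282.
σ = (3.418 − 2.839)/(1.282 − (0)) = 0.452.
μ = 2.839 − (0)·0.452 = 2.839.
CV = √(exp(σ²)−1) = √(exp(0.2039)−1) = 0.476.

σ ≈ 0.452, CV ≈ 0.476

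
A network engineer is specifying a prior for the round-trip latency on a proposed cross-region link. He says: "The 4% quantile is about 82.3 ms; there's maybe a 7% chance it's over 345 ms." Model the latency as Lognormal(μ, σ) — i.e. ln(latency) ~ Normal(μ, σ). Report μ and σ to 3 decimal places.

If T ~ Lognormal(μ,σ) then ln T ~ Normal(μ,σ), so the p-quantile of ln T is μ + z_p·σ.
ln(82.3) = 4.41 and ln(345) = 5.844; z_{0.04} = -1.751, z_{0.93} = 1.476.
σ = (5.844 − 4.41)/(1.476 − (-1.751)) = 0.444.
μ = 4.41 − (-1.751)·0.444 = 5.188.

μ ≈ 5.188, σ ≈ 0.444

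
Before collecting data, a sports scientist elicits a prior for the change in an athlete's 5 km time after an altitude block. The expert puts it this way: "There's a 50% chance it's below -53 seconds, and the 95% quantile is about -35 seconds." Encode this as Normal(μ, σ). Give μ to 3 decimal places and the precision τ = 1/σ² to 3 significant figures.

The p-quantile of Normal(μ,σ) is μ + z_p·σ, with z_{0.5} = 0 and z_{0.95} = 1.645.
Eliminate σ: μ = (z₂·x₁ − z₁·x₂)/(z₂ − z₁) = (1.645·-53 − (0)·-35)/1.645 = -53.000.
Then σ = (x₂ − x₁)/(z₂ − z₁) = (-35 − -53)/1.645 = 10.943.
Precision τ = 1/σ² = 1/10.94² = 0.00835.

μ = -53.000, τ = 0.00835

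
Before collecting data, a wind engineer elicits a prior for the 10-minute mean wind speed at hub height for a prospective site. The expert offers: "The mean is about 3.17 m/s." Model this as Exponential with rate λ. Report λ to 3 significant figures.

λ ≈ 0.315

Exponential mean = 1/λ, so λ = 1/3.17 = 0.315.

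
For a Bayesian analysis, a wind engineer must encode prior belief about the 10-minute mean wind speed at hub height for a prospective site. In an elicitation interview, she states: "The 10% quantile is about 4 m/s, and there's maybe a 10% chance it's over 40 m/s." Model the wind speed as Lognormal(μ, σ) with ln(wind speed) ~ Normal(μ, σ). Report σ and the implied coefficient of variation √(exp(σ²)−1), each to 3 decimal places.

σ ≈ 0.898, CV ≈ 1.114

If T ~ Lognormal(μ,σ) then ln T ~ Normal(μ,σ), so the p-quantile of ln T is μ + z_p·σ.
ln(4) = 1.386 and ln(40) = 3.689; z_{0.1} = -1.282, z_{0.9} = 1.282.
σ = (3.689 − 1.386)/(1.282 − (-1.282)) = 0.898.
μ = 1.386 − (-1.282)·0.898 = 2.538.
CV = √(exp(σ²)−1) = √(exp(0.8070)−1) = 1.114.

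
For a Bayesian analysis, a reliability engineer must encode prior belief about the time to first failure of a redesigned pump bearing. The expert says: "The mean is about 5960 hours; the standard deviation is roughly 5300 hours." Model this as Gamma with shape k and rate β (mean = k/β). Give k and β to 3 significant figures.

For Gamma(k, rate β): mean = k/β, variance = k/β², so CV = 1/√k.
CV = SD/mean = 5300/5960 = 0.8893, hence k = 1/CV² = 1.26.
Then β = k/mean = 1.26/5960 = 0.000212.

k ≈ 1.26, β ≈ 0.000212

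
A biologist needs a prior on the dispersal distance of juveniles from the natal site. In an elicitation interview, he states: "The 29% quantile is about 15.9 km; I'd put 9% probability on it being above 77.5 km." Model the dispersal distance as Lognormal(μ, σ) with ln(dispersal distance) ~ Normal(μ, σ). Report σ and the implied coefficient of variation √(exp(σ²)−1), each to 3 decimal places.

σ ≈ 0.836, CV ≈ 1.006

If T ~ Lognormal(μ,σ) then ln T ~ Normal(μ,σ), so the p-quantile of ln T is μ + z_p·σ.
ln(15.9) = 2.766 and ln(77.5) = 4.35; z_{0.29} = -0.5534, z_{0.91} = 1.341.
σ = (4.35 − 2.766)/(1.341 − (-0.5534)) = 0.836.
μ = 2.766 − (-0.5534)·0.836 = 3.229.
CV = √(exp(σ²)−1) = √(exp(0.6993)−1) = 1.006.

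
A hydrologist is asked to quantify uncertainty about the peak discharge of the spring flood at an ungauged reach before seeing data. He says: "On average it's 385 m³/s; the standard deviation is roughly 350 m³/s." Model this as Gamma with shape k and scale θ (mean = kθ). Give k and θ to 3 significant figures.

For Gamma(k, scale θ): mean = kθ, variance = kθ², so CV = 1/√k.
CV = SD/mean = 350/385 = 0.9091, hence k = 1/CV² = 1.21.
Then θ = mean/k = 385/1.21 = 318.

k ≈ 1.21, θ ≈ 318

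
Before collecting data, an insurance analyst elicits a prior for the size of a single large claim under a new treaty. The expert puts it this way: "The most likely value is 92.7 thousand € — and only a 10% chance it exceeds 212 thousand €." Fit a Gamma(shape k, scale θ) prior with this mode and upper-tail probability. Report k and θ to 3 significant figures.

Gamma(k,θ) with k>1 has mode (k−1)θ, so θ = 92.7/(k−1).
Need P(X < 212) = 0.9 with θ tied to k this way. Start at k = 2, θ = 92.7: P(X<212) ≈ 0.666.
Too low — raise k to concentrate. Iterating converges to k ≈ 3.81.
Then θ = 92.7/(3.81−1) ≈ 33.

k ≈ 3.81, θ ≈ 33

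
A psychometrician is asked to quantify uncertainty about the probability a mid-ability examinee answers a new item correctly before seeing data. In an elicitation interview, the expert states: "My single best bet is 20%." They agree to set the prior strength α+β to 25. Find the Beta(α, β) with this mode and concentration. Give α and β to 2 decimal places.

α = 5.60, β = 19.40

For α,β > 1 the Beta mode is (α−1)/(α+β−2). With α+β = 25, the mode is (α−1)/23.
Set (α−1)/23 = 0.2 → α = 1 + 0.2·23 = 5.60.
β = 25 − α = 19.40.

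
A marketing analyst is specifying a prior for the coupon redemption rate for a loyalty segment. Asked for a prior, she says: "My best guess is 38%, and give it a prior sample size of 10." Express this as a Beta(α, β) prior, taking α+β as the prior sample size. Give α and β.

Under the effective-sample-size interpretation, Beta(α, β) has prior mean α/(α+β) and prior sample size α+β.
So α+β = 10 and α/(α+β) = 0.38, giving α = 0.38·10 = 3.8 and β = 10 − 3.8 = 6.2.

α = 3.8, β = 6.2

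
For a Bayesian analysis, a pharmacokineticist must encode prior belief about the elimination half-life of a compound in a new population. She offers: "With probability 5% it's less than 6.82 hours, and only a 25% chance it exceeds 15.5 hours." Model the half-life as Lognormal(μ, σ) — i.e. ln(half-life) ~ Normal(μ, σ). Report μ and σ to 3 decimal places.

If T ~ Lognormal(μ,σ) then ln T ~ Normal(μ,σ), so the p-quantile of ln T is μ + z_p·σ.
ln(6.82) = 1.92 and ln(15.5) = 2.741; z_{0.05} = -1.645, z_{0.75} = 0.6745.
σ = (2.741 − 1.92)/(0.6745 − (-1.645)) = 0.354.
μ = 1.92 − (-1.645)·0.354 = 2.502.

μ ≈ 2.502, σ ≈ 0.354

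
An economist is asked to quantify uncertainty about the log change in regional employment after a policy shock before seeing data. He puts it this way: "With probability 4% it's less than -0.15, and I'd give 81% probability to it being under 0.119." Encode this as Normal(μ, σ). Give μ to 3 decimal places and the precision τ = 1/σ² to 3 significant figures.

μ = 0.029, τ = 95.5

For Normal(μ,σ), the p-quantile is μ + z_p·σ. Here z_{0.04} = -1.751, z_{0.81} = 0.8779.
So -0.15 = μ − 1.751σ and 0.119 = μ + 0.8779σ.
Subtracting: σ = (0.119 − -0.15)/(0.8779 − (-1.751)) = 0.102.
Then μ = -0.15 − (-1.751)·0.102 = 0.029.
Precision τ = 1/σ² = 1/0.1023² = 95.5.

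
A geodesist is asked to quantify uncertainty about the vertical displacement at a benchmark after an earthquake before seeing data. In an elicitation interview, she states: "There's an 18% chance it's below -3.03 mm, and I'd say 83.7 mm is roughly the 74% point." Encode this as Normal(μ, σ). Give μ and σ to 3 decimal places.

The p-quantile of Normal(μ,σ) is μ + z_p·σ, with z_{0.18} = -0.9154 and z_{0.74} = 0.6433.
Eliminate σ: μ = (z₂·x₁ − z₁·x₂)/(z₂ − z₁) = (0.6433·-3.03 − (-0.9154)·83.7)/1.559 = 47.903.
Then σ = (x₂ − x₁)/(z₂ − z₁) = (83.7 − -3.03)/1.559 = 55.642.

μ = 47.903, σ = 55.642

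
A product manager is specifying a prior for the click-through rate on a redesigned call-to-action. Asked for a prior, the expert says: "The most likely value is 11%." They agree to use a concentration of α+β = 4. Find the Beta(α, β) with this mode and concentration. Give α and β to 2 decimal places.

α = 1.22, β = 2.78

For α,β > 1 the Beta mode is (α−1)/(α+β−2). With α+β = 4, the mode is (α−1)/2.
Set (α−1)/2 = 0.11 → α = 1 + 0.11·2 = 1.22.
β = 4 − α = 2.78.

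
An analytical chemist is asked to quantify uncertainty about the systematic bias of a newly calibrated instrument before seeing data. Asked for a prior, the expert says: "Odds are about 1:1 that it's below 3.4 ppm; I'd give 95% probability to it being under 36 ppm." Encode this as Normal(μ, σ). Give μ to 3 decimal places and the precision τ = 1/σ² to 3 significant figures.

The p-quantile of Normal(μ,σ) is μ + z_p·σ, with z_{0.5} = 0 and z_{0.95} = 1.645.
Eliminate σ: μ = (z₂·x₁ − z₁·x₂)/(z₂ − z₁) = (1.645·3.4 − (0)·36)/1.645 = 3.400.
Then σ = (x₂ − x₁)/(z₂ − z₁) = (36 − 3.4)/1.645 = 19.819.
Precision τ = 1/σ² = 1/19.82² = 0.00255.

μ = 3.400, τ = 0.00255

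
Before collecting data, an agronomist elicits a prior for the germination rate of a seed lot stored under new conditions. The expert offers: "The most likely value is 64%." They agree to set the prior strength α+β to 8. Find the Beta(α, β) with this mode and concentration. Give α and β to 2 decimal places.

α = 4.84, β = 3.16

For α,β > 1 the Beta mode is (α−1)/(α+β−2). With α+β = 8, the mode is (α−1)/6.
Set (α−1)/6 = 0.64 → α = 1 + 0.64·6 = 4.84.
β = 8 − α = 3.16.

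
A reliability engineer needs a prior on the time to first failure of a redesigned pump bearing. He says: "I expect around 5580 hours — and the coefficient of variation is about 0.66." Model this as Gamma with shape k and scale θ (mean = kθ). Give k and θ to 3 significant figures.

For Gamma(k, scale θ): mean = kθ, variance = kθ², so CV = 1/√k.
CV = 0.66, hence k = 1/CV² = 2.3.
Then θ = mean/k = 5580/2.3 = 2430.

k ≈ 2.3, θ ≈ 2430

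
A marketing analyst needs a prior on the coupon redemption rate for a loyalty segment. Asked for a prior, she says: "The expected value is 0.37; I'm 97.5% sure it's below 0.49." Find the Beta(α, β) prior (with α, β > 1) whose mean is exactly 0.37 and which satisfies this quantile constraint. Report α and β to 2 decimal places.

α ≈ 23.98, β ≈ 40.84

With mean 0.37 fixed, write α = 0.37s, β = 0.63s where s = α+β.
Need P(θ < 0.49) = 0.975 under Beta(0.37s, 0.63s). Normal approximation: (q−m)/√(m(1−m)/s) ≈ z_{0.975} = 1.96, so s ≈ 0.37·0.63·(1.96)²/(0.49−0.37)² = 62.2.
At s = 62.2: P(θ<0.49) ≈ 0.973. Adjusting to match 0.975 gives s ≈ 64.82.
So α = 0.37·64.82 ≈ 23.98, β = 0.63·64.82 ≈ 40.84.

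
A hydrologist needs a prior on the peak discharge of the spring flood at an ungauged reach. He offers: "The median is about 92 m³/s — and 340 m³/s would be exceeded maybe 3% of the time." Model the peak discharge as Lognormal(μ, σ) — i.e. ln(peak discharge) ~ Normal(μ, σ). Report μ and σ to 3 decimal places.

μ ≈ 4.522, σ ≈ 0.695

If T ~ Lognormal(μ,σ) then ln T ~ Normal(μ,σ), so the p-quantile of ln T is μ + z_p·σ.
ln(92) = 4.522 and ln(340) = 5.829; z_{0.5} = 0, z_{0.97} = 1.881.
σ = (5.829 − 4.522)/(1.881 − (0)) = 0.695.
μ = 4.522 − (0)·0.695 = 4.522.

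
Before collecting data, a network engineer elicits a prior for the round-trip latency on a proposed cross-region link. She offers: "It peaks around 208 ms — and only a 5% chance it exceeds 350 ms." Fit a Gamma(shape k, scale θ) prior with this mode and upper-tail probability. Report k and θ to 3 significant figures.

Gamma(k,θ) with k>1 has mode (k−1)θ, so θ = 208/(k−1).
Need P(X < 350) = 0.95 with θ tied to k this way. Start at k = 2, θ = 208: P(X<350) ≈ 0.501.
Too low — raise k to concentrate. Iterating converges to k ≈ 11.3.
Then θ = 208/(11.3−1) ≈ 20.2.

k ≈ 11.3, θ ≈ 20.2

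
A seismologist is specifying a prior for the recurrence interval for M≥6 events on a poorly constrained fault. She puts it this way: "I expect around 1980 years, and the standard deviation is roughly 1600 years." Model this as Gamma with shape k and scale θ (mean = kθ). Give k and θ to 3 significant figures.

k ≈ 1.53, θ ≈ 1290

For Gamma(k, scale θ): mean = kθ, variance = kθ², so CV = 1/√k.
CV = SD/mean = 1600/1980 = 0.8081, hence k = 1/CV² = 1.53.
Then θ = mean/k = 1980/1.53 = 1290.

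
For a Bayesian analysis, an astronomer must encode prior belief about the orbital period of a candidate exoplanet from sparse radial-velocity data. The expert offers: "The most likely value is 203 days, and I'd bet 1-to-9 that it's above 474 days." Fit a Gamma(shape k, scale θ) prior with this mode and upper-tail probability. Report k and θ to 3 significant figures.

k ≈ 3.67, θ ≈ 75.9

Gamma(k,θ) with k>1 has mode (k−1)θ, so θ = 203/(k−1).
Need P(X < 474) = 0.9 with θ tied to k this way. Start at k = 2, θ = 203: P(X<474) ≈ 0.677.
Too low — raise k to concentrate. Iterating converges to k ≈ 3.67.
Then θ = 203/(3.67−1) ≈ 75.9.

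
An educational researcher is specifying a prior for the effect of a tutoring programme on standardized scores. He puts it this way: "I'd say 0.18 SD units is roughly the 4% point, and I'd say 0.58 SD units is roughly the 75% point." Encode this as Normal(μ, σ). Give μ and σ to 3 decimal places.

For Normal(μ,σ), the p-quantile is μ + z_p·σ. Here z_{0.04} = -1.751, z_{0.75} = 0.6745.
So 0.18 = μ − 1.751σ and 0.58 = μ + 0.6745σ.
Subtracting: σ = (0.58 − 0.18)/(0.6745 − (-1.751)) = 0.165.
Then μ = 0.18 − (-1.751)·0.165 = 0.469.

μ = 0.469, σ = 0.165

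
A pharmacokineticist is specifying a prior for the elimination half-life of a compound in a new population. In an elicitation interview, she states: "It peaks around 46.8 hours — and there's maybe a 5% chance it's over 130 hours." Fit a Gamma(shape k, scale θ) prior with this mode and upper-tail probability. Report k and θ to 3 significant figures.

Gamma(k,θ) with k>1 has mode (k−1)θ, so θ = 46.8/(k−1).
Need P(X < 130) = 0.95 with θ tied to k this way. Start at k = 2, θ = 46.8: P(X<130) ≈ 0.765.
Too low — raise k to concentrate. Iterating converges to k ≈ 3.57.
Then θ = 46.8/(3.57−1) ≈ 18.2.

k ≈ 3.57, θ ≈ 18.2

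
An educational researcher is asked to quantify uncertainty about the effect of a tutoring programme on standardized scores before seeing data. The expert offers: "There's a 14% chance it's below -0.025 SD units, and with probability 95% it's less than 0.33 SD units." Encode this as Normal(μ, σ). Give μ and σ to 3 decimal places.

For Normal(μ,σ), the p-quantile is μ + z_p·σ. Here z_{0.14} = -1.08, z_{0.95} = 1.645.
So -0.025 = μ − 1.08σ and 0.33 = μ + 1.645σ.
Subtracting: σ = (0.33 − -0.025)/(1.645 − (-1.08)) = 0.130.
Then μ = -0.025 − (-1.08)·0.130 = 0.116.

μ = 0.116, σ = 0.130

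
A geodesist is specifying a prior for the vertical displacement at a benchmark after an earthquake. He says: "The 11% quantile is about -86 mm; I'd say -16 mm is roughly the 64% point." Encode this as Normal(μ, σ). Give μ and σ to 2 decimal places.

μ = -31.83, σ = 44.16

For Normal(μ,σ), the p-quantile is μ + z_p·σ. Here z_{0.11} = -1.227, z_{0.64} = 0.3585.
So -86 = μ − 1.227σ and -16 = μ + 0.3585σ.
Subtracting: σ = (-16 − -86)/(0.3585 − (-1.227)) = 44.16.
Then μ = -86 − (-1.227)·44.16 = -31.83.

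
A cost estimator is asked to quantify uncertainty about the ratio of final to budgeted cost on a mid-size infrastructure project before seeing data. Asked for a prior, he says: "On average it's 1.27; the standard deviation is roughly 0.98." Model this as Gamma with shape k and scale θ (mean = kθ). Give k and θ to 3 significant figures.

k ≈ 1.68, θ ≈ 0.756

For Gamma(k, scale θ): mean = kθ, variance = kθ², so CV = 1/√k.
CV = SD/mean = 0.98/1.27 = 0.7717, hence k = 1/CV² = 1.68.
Then θ = mean/k = 1.27/1.68 = 0.756.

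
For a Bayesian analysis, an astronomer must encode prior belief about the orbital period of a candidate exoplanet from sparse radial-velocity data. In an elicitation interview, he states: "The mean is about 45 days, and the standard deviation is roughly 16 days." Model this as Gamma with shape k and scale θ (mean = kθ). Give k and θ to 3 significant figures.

k ≈ 7.91, θ ≈ 5.69

For Gamma(k, scale θ): mean = kθ, variance = kθ², so CV = 1/√k.
CV = SD/mean = 16/45 = 0.3556, hence k = 1/CV² = 7.91.
Then θ = mean/k = 45/7.91 = 5.69.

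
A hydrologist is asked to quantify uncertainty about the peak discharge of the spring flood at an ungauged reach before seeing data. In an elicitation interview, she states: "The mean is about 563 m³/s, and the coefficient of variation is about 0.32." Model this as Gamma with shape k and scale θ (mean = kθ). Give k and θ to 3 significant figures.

k ≈ 9.77, θ ≈ 57.7

For Gamma(k, scale θ): mean = kθ, variance = kθ², so CV = 1/√k.
CV = 0.32, hence k = 1/CV² = 9.77.
Then θ = mean/k = 563/9.77 = 57.7.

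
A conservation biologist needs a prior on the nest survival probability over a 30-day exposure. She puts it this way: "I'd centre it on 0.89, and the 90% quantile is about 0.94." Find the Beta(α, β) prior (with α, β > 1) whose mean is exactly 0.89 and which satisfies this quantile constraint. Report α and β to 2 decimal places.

With mean 0.89 fixed, write α = 0.89s, β = 0.11s where s = α+β.
Need P(θ < 0.94) = 0.9 under Beta(0.89s, 0.11s). Normal approximation: (q−m)/√(m(1−m)/s) ≈ z_{0.9} = 1.28, so s ≈ 0.89·0.11·(1.28)²/(0.94−0.89)² = 64.3.
At s = 64.3: P(θ<0.94) ≈ 0.921. Adjusting to match 0.9 gives s ≈ 54.73.
So α = 0.89·54.73 ≈ 48.71, β = 0.11·54.73 ≈ 6.02.

α ≈ 48.71, β ≈ 6.02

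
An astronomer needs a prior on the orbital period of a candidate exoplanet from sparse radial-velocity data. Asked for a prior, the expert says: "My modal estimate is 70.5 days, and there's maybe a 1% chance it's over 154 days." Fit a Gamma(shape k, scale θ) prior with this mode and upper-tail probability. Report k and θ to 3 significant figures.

k ≈ 8.91, θ ≈ 8.91

Gamma(k,θ) with k>1 has mode (k−1)θ, so θ = 70.5/(k−1).
Need P(X < 154) = 0.99 with θ tied to k this way. Start at k = 2, θ = 70.5: P(X<154) ≈ 0.642.
Too low — raise k to concentrate. Iterating converges to k ≈ 8.91.
Then θ = 70.5/(8.91−1) ≈ 8.91.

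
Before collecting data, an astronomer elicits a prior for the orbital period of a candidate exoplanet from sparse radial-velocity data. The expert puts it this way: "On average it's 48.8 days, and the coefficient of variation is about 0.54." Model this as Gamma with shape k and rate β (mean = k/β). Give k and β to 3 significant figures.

k ≈ 3.43, β ≈ 0.0703

For Gamma(k, rate β): mean = k/β, variance = k/β², so CV = 1/√k.
CV = 0.54, hence k = 1/CV² = 3.43.
Then β = k/mean = 3.43/48.8 = 0.0703.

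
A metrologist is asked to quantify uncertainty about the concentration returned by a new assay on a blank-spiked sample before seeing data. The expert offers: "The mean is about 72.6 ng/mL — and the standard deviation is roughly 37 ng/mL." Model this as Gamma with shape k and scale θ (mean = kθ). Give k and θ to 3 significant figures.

k ≈ 3.85, θ ≈ 18.9

For Gamma(k, scale θ): mean = kθ, variance = kθ², so CV = 1/√k.
CV = SD/mean = 37/72.6 = 0.5096, hence k = 1/CV² = 3.85.
Then θ = mean/k = 72.6/3.85 = 18.9.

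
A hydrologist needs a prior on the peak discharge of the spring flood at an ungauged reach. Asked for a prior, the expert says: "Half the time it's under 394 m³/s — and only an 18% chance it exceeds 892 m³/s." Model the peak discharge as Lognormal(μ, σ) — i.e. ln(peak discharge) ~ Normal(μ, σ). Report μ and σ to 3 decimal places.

If T ~ Lognormal(μ,σ) then ln T ~ Normal(μ,σ), so the p-quantile of ln T is μ + z_p·σ.
ln(394) = 5.976 and ln(892) = 6.793; z_{0.5} = 0, z_{0.82} = 0.9154.
σ = (6.793 − 5.976)/(0.9154 − (0)) = 0.893.
μ = 5.976 − (0)·0.893 = 5.976.

μ ≈ 5.976, σ ≈ 0.893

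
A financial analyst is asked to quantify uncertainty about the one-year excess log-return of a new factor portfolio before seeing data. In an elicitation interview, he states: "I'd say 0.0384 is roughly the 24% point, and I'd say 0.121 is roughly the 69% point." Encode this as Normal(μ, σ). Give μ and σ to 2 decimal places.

For Normal(μ,σ), the p-quantile is μ + z_p·σ. Here z_{0.24} = -0.7063, z_{0.69} = 0.4959.
So 0.0384 = μ − 0.7063σ and 0.121 = μ + 0.4959σ.
Subtracting: σ = (0.121 − 0.0384)/(0.4959 − (-0.7063)) = 0.07.
Then μ = 0.0384 − (-0.7063)·0.07 = 0.09.

μ = 0.09, σ = 0.07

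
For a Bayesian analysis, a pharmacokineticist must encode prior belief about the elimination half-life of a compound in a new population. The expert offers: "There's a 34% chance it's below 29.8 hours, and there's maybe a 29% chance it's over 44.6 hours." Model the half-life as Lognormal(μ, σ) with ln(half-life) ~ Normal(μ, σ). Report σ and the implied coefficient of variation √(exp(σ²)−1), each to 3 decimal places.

If T ~ Lognormal(μ,σ) then ln T ~ Normal(μ,σ), so the p-quantile of ln T is μ + z_p·σ.
ln(29.8) = 3.395 and ln(44.6) = 3.798; z_{0.34} = -0.4125, z_{0.71} = 0.5534.
σ = (3.798 − 3.395)/(0.5534 − (-0.4125)) = 0.417.
μ = 3.395 − (-0.4125)·0.417 = 3.567.
CV = √(exp(σ²)−1) = √(exp(0.1743)−1) = 0.436.

σ ≈ 0.417, CV ≈ 0.436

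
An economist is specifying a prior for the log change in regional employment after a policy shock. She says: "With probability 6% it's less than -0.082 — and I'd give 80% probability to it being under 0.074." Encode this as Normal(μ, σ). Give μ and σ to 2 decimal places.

μ = 0.02, σ = 0.07

The p-quantile of Normal(μ,σ) is μ + z_p·σ, with z_{0.06} = -1.555 and z_{0.8} = 0.8416.
Eliminate σ: μ = (z₂·x₁ − z₁·x₂)/(z₂ − z₁) = (0.8416·-0.082 − (-1.555)·0.074)/2.396 = 0.02.
Then σ = (x₂ − x₁)/(z₂ − z₁) = (0.074 − -0.082)/2.396 = 0.07.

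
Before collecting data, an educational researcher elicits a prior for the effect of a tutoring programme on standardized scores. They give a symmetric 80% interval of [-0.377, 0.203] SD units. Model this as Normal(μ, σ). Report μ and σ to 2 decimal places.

μ = -0.09, σ = 0.23

A symmetric 80% interval runs μ ± z·σ with z = 1.282.
Half-width = 0.29, so σ = 0.29/1.282 = 0.23.
μ is the interval midpoint, -0.09.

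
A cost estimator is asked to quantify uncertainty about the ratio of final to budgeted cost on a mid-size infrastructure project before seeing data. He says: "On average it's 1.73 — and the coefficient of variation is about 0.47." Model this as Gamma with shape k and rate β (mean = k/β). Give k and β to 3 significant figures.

k ≈ 4.53, β ≈ 2.62

For Gamma(k, rate β): mean = k/β, variance = k/β², so CV = 1/√k.
CV = 0.47, hence k = 1/CV² = 4.53.
Then β = k/mean = 4.53/1.73 = 2.62.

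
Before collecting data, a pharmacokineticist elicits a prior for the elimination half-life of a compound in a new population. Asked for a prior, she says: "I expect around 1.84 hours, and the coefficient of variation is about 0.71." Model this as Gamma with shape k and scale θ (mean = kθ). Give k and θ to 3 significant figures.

k ≈ 1.98, θ ≈ 0.928

For Gamma(k, scale θ): mean = kθ, variance = kθ², so CV = 1/√k.
CV = 0.71, hence k = 1/CV² = 1.98.
Then θ = mean/k = 1.84/1.98 = 0.928.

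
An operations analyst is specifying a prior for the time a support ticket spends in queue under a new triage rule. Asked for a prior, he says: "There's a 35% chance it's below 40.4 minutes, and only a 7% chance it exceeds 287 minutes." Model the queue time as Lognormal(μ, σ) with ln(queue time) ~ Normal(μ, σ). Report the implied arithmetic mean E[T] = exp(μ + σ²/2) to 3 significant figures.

E[T] ≈ 106 minutes

If T ~ Lognormal(μ,σ) then ln T ~ Normal(μ,σ), so the p-quantile of ln T is μ + z_p·σ.
ln(40.4) = 3.699 and ln(287) = 5.659; z_{0.35} = -0.3853, z_{0.93} = 1.476.
σ = (5.659 − 3.699)/(1.476 − (-0.3853)) = 1.053.
μ = 3.699 − (-0.3853)·1.053 = 4.105.
E[T] = exp(μ + σ²/2) = exp(4.105 + 0.5549) = 106 minutes.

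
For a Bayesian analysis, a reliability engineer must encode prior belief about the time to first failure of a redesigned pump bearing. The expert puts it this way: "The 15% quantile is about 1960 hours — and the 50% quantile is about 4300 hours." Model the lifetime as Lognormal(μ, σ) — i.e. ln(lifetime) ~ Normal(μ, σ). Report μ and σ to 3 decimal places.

If T ~ Lognormal(μ,σ) then ln T ~ Normal(μ,σ), so the p-quantile of ln T is μ + z_p·σ.
ln(1960) = 7.581 and ln(4300) = 8.366; z_{0.15} = -1.036, z_{0.5} = 0.
σ = (8.366 − 7.581)/(0 − (-1.036)) = 0.758.
μ = 7.581 − (-1.036)·0.758 = 8.366.

μ ≈ 8.366, σ ≈ 0.758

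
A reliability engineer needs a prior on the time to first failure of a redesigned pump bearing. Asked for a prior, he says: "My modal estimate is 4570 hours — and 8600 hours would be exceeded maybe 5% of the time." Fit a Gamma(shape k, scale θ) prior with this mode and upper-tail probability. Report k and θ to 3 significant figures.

k ≈ 7.96, θ ≈ 657

Gamma(k,θ) with k>1 has mode (k−1)θ, so θ = 4570/(k−1).
Need P(X < 8600) = 0.95 with θ tied to k this way. Start at k = 2, θ = 4570: P(X<8600) ≈ 0.561.
Too low — raise k to concentrate. Iterating converges to k ≈ 7.96.
Then θ = 4570/(7.96−1) ≈ 657.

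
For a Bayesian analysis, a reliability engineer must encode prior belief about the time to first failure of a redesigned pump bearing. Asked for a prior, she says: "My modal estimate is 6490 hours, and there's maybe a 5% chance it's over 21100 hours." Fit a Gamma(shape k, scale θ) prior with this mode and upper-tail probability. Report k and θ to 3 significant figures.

Gamma(k,θ) with k>1 has mode (k−1)θ, so θ = 6490/(k−1).
Need P(X < 21100) = 0.95 with θ tied to k this way. Start at k = 2, θ = 6490: P(X<21100) ≈ 0.835.
Too low — raise k to concentrate. Iterating converges to k ≈ 2.88.
Then θ = 6490/(2.88−1) ≈ 3450.

k ≈ 2.88, θ ≈ 3450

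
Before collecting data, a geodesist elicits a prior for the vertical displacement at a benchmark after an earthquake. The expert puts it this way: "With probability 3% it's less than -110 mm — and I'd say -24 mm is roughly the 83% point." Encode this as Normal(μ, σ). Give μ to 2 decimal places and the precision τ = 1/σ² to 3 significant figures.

μ = -52.95, τ = 0.00109

The p-quantile of Normal(μ,σ) is μ + z_p·σ, with z_{0.03} = -1.881 and z_{0.83} = 0.9542.
Eliminate σ: μ = (z₂·x₁ − z₁·x₂)/(z₂ − z₁) = (0.9542·-110 − (-1.881)·-24)/2.835 = -52.95.
Then σ = (x₂ − x₁)/(z₂ − z₁) = (-24 − -110)/2.835 = 30.34.
Precision τ = 1/σ² = 1/30.34² = 0.00109.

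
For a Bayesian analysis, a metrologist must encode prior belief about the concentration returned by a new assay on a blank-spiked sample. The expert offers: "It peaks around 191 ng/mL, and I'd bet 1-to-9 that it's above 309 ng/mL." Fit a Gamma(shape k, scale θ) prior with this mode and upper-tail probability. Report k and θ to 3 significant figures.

Gamma(k,θ) with k>1 has mode (k−1)θ, so θ = 191/(k−1).
Need P(X < 309) = 0.9 with θ tied to k this way. Start at k = 2, θ = 191: P(X<309) ≈ 0.481.
Too low — raise k to concentrate. Iterating converges to k ≈ 9.13.
Then θ = 191/(9.13−1) ≈ 23.5.

k ≈ 9.13, θ ≈ 23.5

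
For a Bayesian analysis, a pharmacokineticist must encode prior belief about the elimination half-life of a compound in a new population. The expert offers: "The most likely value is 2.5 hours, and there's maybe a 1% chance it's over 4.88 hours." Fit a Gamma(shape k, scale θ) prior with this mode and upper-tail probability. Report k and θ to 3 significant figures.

Gamma(k,θ) with k>1 has mode (k−1)θ, so θ = 2.5/(k−1).
Need P(X < 4.88) = 0.99 with θ tied to k this way. Start at k = 2, θ = 2.5: P(X<4.88) ≈ 0.581.
Too low — raise k to concentrate. Iterating converges to k ≈ 12.
Then θ = 2.5/(12−1) ≈ 0.227.

k ≈ 12, θ ≈ 0.227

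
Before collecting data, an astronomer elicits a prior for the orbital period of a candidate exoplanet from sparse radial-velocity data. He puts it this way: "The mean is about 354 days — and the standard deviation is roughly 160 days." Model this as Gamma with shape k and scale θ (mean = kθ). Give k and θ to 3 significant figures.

For Gamma(k, scale θ): mean = kθ, variance = kθ², so CV = 1/√k.
CV = SD/mean = 160/354 = 0.452, hence k = 1/CV² = 4.9.
Then θ = mean/k = 354/4.9 = 72.3.

k ≈ 4.9, θ ≈ 72.3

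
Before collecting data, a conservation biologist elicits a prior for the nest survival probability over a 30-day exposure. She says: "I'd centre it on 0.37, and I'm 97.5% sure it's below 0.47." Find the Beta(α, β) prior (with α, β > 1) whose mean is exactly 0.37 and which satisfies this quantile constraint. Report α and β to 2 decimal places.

α ≈ 34.41, β ≈ 58.59

With mean 0.37 fixed, write α = 0.37s, β = 0.63s where s = α+β.
Need P(θ < 0.47) = 0.975 under Beta(0.37s, 0.63s). Normal approximation: (q−m)/√(m(1−m)/s) ≈ z_{0.975} = 1.96, so s ≈ 0.37·0.63·(1.96)²/(0.47−0.37)² = 89.5.
At s = 89.5: P(θ<0.47) ≈ 0.973. Adjusting to match 0.975 gives s ≈ 93.00.
So α = 0.37·93.00 ≈ 34.41, β = 0.63·93.00 ≈ 58.59.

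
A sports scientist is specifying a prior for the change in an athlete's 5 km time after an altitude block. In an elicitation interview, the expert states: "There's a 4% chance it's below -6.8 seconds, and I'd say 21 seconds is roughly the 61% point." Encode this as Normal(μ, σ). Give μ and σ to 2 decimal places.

μ = 17.17, σ = 13.69

The p-quantile of Normal(μ,σ) is μ + z_p·σ, with z_{0.04} = -1.751 and z_{0.61} = 0.2793.
Eliminate σ: μ = (z₂·x₁ − z₁·x₂)/(z₂ − z₁) = (0.2793·-6.8 − (-1.751)·21)/2.03 = 17.17.
Then σ = (x₂ − x₁)/(z₂ − z₁) = (21 − -6.8)/2.03 = 13.69.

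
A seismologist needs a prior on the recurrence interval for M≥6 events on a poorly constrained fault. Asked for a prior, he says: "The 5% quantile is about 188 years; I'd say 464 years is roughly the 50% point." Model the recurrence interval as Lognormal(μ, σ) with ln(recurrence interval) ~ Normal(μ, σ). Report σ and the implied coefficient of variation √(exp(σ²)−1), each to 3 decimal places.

σ ≈ 0.549, CV ≈ 0.593

If T ~ Lognormal(μ,σ) then ln T ~ Normal(μ,σ), so the p-quantile of ln T is μ + z_p·σ.
ln(188) = 5.236 and ln(464) = 6.14; z_{0.05} = -1.645, z_{0.5} = 0.
σ = (6.14 − 5.236)/(0 − (-1.645)) = 0.549.
μ = 5.236 − (-1.645)·0.549 = 6.140.
CV = √(exp(σ²)−1) = √(exp(0.3017)−1) = 0.593.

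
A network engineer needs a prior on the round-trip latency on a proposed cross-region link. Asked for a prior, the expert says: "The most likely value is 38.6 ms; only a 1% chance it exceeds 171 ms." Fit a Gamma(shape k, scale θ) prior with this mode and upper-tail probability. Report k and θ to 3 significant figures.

Gamma(k,θ) with k>1 has mode (k−1)θ, so θ = 38.6/(k−1).
Need P(X < 171) = 0.99 with θ tied to k this way. Start at k = 2, θ = 38.6: P(X<171) ≈ 0.935.
Too low — raise k to concentrate. Iterating converges to k ≈ 2.83.
Then θ = 38.6/(2.83−1) ≈ 21.1.

k ≈ 2.83, θ ≈ 21.1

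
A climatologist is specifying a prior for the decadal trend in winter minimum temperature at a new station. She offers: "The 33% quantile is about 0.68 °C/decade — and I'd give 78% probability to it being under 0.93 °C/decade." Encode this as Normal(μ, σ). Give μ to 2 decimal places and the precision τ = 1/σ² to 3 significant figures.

For Normal(μ,σ), the p-quantile is μ + z_p·σ. Here z_{0.33} = -0.4399, z_{0.78} = 0.7722.
So 0.68 = μ − 0.4399σ and 0.93 = μ + 0.7722σ.
Subtracting: σ = (0.93 − 0.68)/(0.7722 − (-0.4399)) = 0.21.
Then μ = 0.68 − (-0.4399)·0.21 = 0.77.
Precision τ = 1/σ² = 1/0.2063² = 23.5.

μ = 0.77, τ = 23.5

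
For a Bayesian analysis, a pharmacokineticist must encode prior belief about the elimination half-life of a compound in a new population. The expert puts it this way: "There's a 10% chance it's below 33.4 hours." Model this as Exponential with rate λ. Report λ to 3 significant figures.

P(T < 33.4) = 1 − e^(−λ·33.4) = 0.1, so λ = −ln(1−0.1)/33.4 = −ln(0.9)/33.4 = 0.00315.

λ ≈ 0.00315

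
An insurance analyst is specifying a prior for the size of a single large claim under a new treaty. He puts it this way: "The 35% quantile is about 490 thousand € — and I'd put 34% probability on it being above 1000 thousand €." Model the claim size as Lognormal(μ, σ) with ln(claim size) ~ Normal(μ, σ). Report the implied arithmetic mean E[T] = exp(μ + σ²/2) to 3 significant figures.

E[T] ≈ 1030 thousand €

If T ~ Lognormal(μ,σ) then ln T ~ Normal(μ,σ), so the p-quantile of ln T is μ + z_p·σ.
ln(490) = 6.194 and ln(1000) = 6.908; z_{0.35} = -0.3853, z_{0.66} = 0.4125.
σ = (6.908 − 6.194)/(0.4125 − (-0.3853)) = 0.894.
μ = 6.194 − (-0.3853)·0.894 = 6.539.
E[T] = exp(μ + σ²/2) = exp(6.539 + 0.3998) = 1030 thousand €.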